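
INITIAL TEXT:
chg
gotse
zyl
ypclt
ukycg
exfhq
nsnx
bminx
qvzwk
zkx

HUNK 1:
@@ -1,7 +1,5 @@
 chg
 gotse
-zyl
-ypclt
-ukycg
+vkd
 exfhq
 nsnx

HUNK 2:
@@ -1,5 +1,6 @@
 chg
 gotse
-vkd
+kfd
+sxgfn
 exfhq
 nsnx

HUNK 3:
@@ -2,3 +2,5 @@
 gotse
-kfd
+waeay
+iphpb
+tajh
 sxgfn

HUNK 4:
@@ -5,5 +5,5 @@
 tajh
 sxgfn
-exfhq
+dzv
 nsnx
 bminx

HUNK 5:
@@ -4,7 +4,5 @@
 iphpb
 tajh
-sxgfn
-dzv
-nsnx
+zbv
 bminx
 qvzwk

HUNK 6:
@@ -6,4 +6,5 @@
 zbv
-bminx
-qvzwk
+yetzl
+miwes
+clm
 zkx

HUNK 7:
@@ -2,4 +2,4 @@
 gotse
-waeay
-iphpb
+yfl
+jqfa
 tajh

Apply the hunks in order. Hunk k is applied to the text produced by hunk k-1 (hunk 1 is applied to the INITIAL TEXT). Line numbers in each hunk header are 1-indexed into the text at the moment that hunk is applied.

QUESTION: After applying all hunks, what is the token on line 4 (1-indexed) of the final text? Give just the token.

Answer: jqfa

Derivation:
Hunk 1: at line 1 remove [zyl,ypclt,ukycg] add [vkd] -> 8 lines: chg gotse vkd exfhq nsnx bminx qvzwk zkx
Hunk 2: at line 1 remove [vkd] add [kfd,sxgfn] -> 9 lines: chg gotse kfd sxgfn exfhq nsnx bminx qvzwk zkx
Hunk 3: at line 2 remove [kfd] add [waeay,iphpb,tajh] -> 11 lines: chg gotse waeay iphpb tajh sxgfn exfhq nsnx bminx qvzwk zkx
Hunk 4: at line 5 remove [exfhq] add [dzv] -> 11 lines: chg gotse waeay iphpb tajh sxgfn dzv nsnx bminx qvzwk zkx
Hunk 5: at line 4 remove [sxgfn,dzv,nsnx] add [zbv] -> 9 lines: chg gotse waeay iphpb tajh zbv bminx qvzwk zkx
Hunk 6: at line 6 remove [bminx,qvzwk] add [yetzl,miwes,clm] -> 10 lines: chg gotse waeay iphpb tajh zbv yetzl miwes clm zkx
Hunk 7: at line 2 remove [waeay,iphpb] add [yfl,jqfa] -> 10 lines: chg gotse yfl jqfa tajh zbv yetzl miwes clm zkx
Final line 4: jqfa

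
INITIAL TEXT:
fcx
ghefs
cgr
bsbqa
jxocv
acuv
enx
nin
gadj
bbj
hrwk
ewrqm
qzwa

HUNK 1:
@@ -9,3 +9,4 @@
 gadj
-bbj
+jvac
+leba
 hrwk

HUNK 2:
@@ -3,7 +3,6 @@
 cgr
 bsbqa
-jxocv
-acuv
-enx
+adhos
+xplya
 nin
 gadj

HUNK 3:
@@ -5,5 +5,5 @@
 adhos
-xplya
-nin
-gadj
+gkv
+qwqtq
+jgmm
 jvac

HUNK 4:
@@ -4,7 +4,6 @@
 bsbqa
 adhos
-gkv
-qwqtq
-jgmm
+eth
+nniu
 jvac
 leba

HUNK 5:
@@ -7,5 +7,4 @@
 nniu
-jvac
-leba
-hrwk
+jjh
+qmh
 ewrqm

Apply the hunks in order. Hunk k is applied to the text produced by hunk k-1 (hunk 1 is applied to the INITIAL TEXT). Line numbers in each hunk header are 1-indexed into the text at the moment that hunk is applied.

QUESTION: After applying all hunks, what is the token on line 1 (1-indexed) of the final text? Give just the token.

Hunk 1: at line 9 remove [bbj] add [jvac,leba] -> 14 lines: fcx ghefs cgr bsbqa jxocv acuv enx nin gadj jvac leba hrwk ewrqm qzwa
Hunk 2: at line 3 remove [jxocv,acuv,enx] add [adhos,xplya] -> 13 lines: fcx ghefs cgr bsbqa adhos xplya nin gadj jvac leba hrwk ewrqm qzwa
Hunk 3: at line 5 remove [xplya,nin,gadj] add [gkv,qwqtq,jgmm] -> 13 lines: fcx ghefs cgr bsbqa adhos gkv qwqtq jgmm jvac leba hrwk ewrqm qzwa
Hunk 4: at line 4 remove [gkv,qwqtq,jgmm] add [eth,nniu] -> 12 lines: fcx ghefs cgr bsbqa adhos eth nniu jvac leba hrwk ewrqm qzwa
Hunk 5: at line 7 remove [jvac,leba,hrwk] add [jjh,qmh] -> 11 lines: fcx ghefs cgr bsbqa adhos eth nniu jjh qmh ewrqm qzwa
Final line 1: fcx

Answer: fcx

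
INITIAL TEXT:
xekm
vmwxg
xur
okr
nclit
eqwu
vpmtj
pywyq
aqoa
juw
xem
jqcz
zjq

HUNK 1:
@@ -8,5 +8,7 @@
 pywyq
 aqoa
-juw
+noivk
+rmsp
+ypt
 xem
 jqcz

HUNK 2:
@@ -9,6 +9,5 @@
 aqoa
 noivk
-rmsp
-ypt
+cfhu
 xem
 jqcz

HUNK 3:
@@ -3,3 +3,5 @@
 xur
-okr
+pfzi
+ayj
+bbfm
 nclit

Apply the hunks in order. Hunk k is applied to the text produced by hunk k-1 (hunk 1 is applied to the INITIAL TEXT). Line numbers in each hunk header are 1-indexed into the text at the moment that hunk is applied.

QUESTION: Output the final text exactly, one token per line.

Hunk 1: at line 8 remove [juw] add [noivk,rmsp,ypt] -> 15 lines: xekm vmwxg xur okr nclit eqwu vpmtj pywyq aqoa noivk rmsp ypt xem jqcz zjq
Hunk 2: at line 9 remove [rmsp,ypt] add [cfhu] -> 14 lines: xekm vmwxg xur okr nclit eqwu vpmtj pywyq aqoa noivk cfhu xem jqcz zjq
Hunk 3: at line 3 remove [okr] add [pfzi,ayj,bbfm] -> 16 lines: xekm vmwxg xur pfzi ayj bbfm nclit eqwu vpmtj pywyq aqoa noivk cfhu xem jqcz zjq

Answer: xekm
vmwxg
xur
pfzi
ayj
bbfm
nclit
eqwu
vpmtj
pywyq
aqoa
noivk
cfhu
xem
jqcz
zjq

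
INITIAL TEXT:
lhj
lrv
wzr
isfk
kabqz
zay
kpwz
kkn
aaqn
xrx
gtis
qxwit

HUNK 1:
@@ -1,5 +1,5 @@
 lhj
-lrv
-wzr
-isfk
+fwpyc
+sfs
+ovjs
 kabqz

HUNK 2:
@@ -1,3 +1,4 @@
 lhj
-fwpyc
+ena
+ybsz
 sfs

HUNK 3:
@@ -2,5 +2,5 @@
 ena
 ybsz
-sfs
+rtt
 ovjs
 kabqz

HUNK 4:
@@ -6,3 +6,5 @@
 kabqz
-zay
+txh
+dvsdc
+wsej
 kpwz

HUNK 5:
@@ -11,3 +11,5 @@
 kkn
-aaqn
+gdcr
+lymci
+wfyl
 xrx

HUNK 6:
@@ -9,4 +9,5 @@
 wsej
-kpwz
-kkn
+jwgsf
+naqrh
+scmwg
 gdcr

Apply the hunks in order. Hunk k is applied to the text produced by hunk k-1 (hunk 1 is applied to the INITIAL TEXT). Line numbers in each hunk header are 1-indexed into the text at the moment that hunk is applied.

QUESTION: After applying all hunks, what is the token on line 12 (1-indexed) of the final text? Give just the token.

Hunk 1: at line 1 remove [lrv,wzr,isfk] add [fwpyc,sfs,ovjs] -> 12 lines: lhj fwpyc sfs ovjs kabqz zay kpwz kkn aaqn xrx gtis qxwit
Hunk 2: at line 1 remove [fwpyc] add [ena,ybsz] -> 13 lines: lhj ena ybsz sfs ovjs kabqz zay kpwz kkn aaqn xrx gtis qxwit
Hunk 3: at line 2 remove [sfs] add [rtt] -> 13 lines: lhj ena ybsz rtt ovjs kabqz zay kpwz kkn aaqn xrx gtis qxwit
Hunk 4: at line 6 remove [zay] add [txh,dvsdc,wsej] -> 15 lines: lhj ena ybsz rtt ovjs kabqz txh dvsdc wsej kpwz kkn aaqn xrx gtis qxwit
Hunk 5: at line 11 remove [aaqn] add [gdcr,lymci,wfyl] -> 17 lines: lhj ena ybsz rtt ovjs kabqz txh dvsdc wsej kpwz kkn gdcr lymci wfyl xrx gtis qxwit
Hunk 6: at line 9 remove [kpwz,kkn] add [jwgsf,naqrh,scmwg] -> 18 lines: lhj ena ybsz rtt ovjs kabqz txh dvsdc wsej jwgsf naqrh scmwg gdcr lymci wfyl xrx gtis qxwit
Final line 12: scmwg

Answer: scmwg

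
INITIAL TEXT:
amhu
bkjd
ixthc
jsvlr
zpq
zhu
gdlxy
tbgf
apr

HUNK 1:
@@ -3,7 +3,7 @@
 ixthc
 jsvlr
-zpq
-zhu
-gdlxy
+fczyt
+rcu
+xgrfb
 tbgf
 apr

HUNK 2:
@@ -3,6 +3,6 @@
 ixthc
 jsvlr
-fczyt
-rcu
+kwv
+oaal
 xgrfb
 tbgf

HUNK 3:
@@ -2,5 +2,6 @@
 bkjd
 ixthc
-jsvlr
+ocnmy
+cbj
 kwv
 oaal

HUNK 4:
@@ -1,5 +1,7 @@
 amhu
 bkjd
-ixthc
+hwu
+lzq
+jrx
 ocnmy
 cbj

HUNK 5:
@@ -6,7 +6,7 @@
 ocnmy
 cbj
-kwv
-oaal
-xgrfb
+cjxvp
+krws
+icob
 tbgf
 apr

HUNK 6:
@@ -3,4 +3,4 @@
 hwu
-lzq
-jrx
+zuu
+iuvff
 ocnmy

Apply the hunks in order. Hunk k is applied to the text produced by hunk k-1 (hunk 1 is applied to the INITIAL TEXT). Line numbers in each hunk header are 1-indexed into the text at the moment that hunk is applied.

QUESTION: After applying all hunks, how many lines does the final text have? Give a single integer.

Answer: 12

Derivation:
Hunk 1: at line 3 remove [zpq,zhu,gdlxy] add [fczyt,rcu,xgrfb] -> 9 lines: amhu bkjd ixthc jsvlr fczyt rcu xgrfb tbgf apr
Hunk 2: at line 3 remove [fczyt,rcu] add [kwv,oaal] -> 9 lines: amhu bkjd ixthc jsvlr kwv oaal xgrfb tbgf apr
Hunk 3: at line 2 remove [jsvlr] add [ocnmy,cbj] -> 10 lines: amhu bkjd ixthc ocnmy cbj kwv oaal xgrfb tbgf apr
Hunk 4: at line 1 remove [ixthc] add [hwu,lzq,jrx] -> 12 lines: amhu bkjd hwu lzq jrx ocnmy cbj kwv oaal xgrfb tbgf apr
Hunk 5: at line 6 remove [kwv,oaal,xgrfb] add [cjxvp,krws,icob] -> 12 lines: amhu bkjd hwu lzq jrx ocnmy cbj cjxvp krws icob tbgf apr
Hunk 6: at line 3 remove [lzq,jrx] add [zuu,iuvff] -> 12 lines: amhu bkjd hwu zuu iuvff ocnmy cbj cjxvp krws icob tbgf apr
Final line count: 12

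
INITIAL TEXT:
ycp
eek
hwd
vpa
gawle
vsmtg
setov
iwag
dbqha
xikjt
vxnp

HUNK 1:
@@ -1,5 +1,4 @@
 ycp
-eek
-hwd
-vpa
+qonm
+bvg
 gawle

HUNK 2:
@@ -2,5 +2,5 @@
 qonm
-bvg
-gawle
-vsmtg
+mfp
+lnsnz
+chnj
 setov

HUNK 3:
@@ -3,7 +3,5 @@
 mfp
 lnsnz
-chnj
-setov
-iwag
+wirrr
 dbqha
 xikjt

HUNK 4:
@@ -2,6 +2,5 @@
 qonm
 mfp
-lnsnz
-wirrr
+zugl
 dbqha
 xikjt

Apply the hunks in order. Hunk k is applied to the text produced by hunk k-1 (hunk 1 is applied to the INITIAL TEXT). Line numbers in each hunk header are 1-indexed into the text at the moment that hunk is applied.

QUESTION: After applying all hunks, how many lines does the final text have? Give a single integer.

Answer: 7

Derivation:
Hunk 1: at line 1 remove [eek,hwd,vpa] add [qonm,bvg] -> 10 lines: ycp qonm bvg gawle vsmtg setov iwag dbqha xikjt vxnp
Hunk 2: at line 2 remove [bvg,gawle,vsmtg] add [mfp,lnsnz,chnj] -> 10 lines: ycp qonm mfp lnsnz chnj setov iwag dbqha xikjt vxnp
Hunk 3: at line 3 remove [chnj,setov,iwag] add [wirrr] -> 8 lines: ycp qonm mfp lnsnz wirrr dbqha xikjt vxnp
Hunk 4: at line 2 remove [lnsnz,wirrr] add [zugl] -> 7 lines: ycp qonm mfp zugl dbqha xikjt vxnp
Final line count: 7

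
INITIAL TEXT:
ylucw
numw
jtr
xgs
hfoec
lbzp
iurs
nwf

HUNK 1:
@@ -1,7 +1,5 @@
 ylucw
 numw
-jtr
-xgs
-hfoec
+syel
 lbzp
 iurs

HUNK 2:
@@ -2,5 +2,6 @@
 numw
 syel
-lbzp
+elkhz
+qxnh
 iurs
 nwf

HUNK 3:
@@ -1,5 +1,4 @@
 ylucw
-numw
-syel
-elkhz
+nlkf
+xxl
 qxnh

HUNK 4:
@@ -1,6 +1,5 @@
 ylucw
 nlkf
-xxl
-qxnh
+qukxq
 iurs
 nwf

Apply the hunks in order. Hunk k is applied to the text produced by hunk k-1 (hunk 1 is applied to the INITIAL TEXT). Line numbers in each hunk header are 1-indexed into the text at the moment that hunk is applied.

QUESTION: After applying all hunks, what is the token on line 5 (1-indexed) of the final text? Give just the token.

Answer: nwf

Derivation:
Hunk 1: at line 1 remove [jtr,xgs,hfoec] add [syel] -> 6 lines: ylucw numw syel lbzp iurs nwf
Hunk 2: at line 2 remove [lbzp] add [elkhz,qxnh] -> 7 lines: ylucw numw syel elkhz qxnh iurs nwf
Hunk 3: at line 1 remove [numw,syel,elkhz] add [nlkf,xxl] -> 6 lines: ylucw nlkf xxl qxnh iurs nwf
Hunk 4: at line 1 remove [xxl,qxnh] add [qukxq] -> 5 lines: ylucw nlkf qukxq iurs nwf
Final line 5: nwf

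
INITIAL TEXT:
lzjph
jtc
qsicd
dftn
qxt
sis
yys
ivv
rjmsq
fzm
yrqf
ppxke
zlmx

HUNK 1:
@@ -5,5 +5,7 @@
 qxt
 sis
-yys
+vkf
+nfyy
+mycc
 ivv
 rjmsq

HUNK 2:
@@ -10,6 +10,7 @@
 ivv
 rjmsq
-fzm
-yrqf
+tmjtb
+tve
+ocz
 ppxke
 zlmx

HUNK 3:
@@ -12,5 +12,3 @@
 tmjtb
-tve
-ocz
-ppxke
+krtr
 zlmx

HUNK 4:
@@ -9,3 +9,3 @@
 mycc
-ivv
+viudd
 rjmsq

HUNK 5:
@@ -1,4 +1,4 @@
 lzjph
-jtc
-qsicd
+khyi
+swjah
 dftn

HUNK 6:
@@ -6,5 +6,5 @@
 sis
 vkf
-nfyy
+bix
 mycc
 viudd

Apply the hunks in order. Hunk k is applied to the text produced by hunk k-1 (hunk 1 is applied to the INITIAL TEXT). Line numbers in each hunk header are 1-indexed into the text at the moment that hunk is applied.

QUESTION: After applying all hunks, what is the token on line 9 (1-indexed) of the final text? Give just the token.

Answer: mycc

Derivation:
Hunk 1: at line 5 remove [yys] add [vkf,nfyy,mycc] -> 15 lines: lzjph jtc qsicd dftn qxt sis vkf nfyy mycc ivv rjmsq fzm yrqf ppxke zlmx
Hunk 2: at line 10 remove [fzm,yrqf] add [tmjtb,tve,ocz] -> 16 lines: lzjph jtc qsicd dftn qxt sis vkf nfyy mycc ivv rjmsq tmjtb tve ocz ppxke zlmx
Hunk 3: at line 12 remove [tve,ocz,ppxke] add [krtr] -> 14 lines: lzjph jtc qsicd dftn qxt sis vkf nfyy mycc ivv rjmsq tmjtb krtr zlmx
Hunk 4: at line 9 remove [ivv] add [viudd] -> 14 lines: lzjph jtc qsicd dftn qxt sis vkf nfyy mycc viudd rjmsq tmjtb krtr zlmx
Hunk 5: at line 1 remove [jtc,qsicd] add [khyi,swjah] -> 14 lines: lzjph khyi swjah dftn qxt sis vkf nfyy mycc viudd rjmsq tmjtb krtr zlmx
Hunk 6: at line 6 remove [nfyy] add [bix] -> 14 lines: lzjph khyi swjah dftn qxt sis vkf bix mycc viudd rjmsq tmjtb krtr zlmx
Final line 9: mycc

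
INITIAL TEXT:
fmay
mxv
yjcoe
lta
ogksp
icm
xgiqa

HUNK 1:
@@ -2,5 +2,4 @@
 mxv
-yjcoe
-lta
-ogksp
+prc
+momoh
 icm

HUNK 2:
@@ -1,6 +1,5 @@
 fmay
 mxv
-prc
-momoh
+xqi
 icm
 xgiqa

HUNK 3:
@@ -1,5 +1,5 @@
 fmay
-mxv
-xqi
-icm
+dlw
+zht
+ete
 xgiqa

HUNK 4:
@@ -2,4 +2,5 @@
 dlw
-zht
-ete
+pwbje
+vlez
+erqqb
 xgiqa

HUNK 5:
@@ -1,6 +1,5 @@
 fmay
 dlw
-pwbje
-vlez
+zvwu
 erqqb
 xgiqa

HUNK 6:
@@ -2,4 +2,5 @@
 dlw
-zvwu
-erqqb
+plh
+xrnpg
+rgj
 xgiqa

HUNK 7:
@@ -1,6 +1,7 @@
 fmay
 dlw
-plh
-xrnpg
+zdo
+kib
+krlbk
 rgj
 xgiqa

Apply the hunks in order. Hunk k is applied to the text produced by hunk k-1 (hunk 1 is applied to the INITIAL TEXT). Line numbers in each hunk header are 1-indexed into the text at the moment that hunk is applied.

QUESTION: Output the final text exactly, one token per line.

Hunk 1: at line 2 remove [yjcoe,lta,ogksp] add [prc,momoh] -> 6 lines: fmay mxv prc momoh icm xgiqa
Hunk 2: at line 1 remove [prc,momoh] add [xqi] -> 5 lines: fmay mxv xqi icm xgiqa
Hunk 3: at line 1 remove [mxv,xqi,icm] add [dlw,zht,ete] -> 5 lines: fmay dlw zht ete xgiqa
Hunk 4: at line 2 remove [zht,ete] add [pwbje,vlez,erqqb] -> 6 lines: fmay dlw pwbje vlez erqqb xgiqa
Hunk 5: at line 1 remove [pwbje,vlez] add [zvwu] -> 5 lines: fmay dlw zvwu erqqb xgiqa
Hunk 6: at line 2 remove [zvwu,erqqb] add [plh,xrnpg,rgj] -> 6 lines: fmay dlw plh xrnpg rgj xgiqa
Hunk 7: at line 1 remove [plh,xrnpg] add [zdo,kib,krlbk] -> 7 lines: fmay dlw zdo kib krlbk rgj xgiqa

Answer: fmay
dlw
zdo
kib
krlbk
rgj
xgiqa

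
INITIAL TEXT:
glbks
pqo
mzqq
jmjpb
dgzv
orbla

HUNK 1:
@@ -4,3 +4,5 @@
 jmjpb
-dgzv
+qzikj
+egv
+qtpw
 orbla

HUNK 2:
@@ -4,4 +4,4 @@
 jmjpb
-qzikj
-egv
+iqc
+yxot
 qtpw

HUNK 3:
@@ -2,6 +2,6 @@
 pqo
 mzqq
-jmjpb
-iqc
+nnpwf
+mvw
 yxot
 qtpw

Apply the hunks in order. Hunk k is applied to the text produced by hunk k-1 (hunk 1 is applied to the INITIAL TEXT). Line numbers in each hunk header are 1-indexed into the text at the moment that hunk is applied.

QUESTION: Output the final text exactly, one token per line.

Hunk 1: at line 4 remove [dgzv] add [qzikj,egv,qtpw] -> 8 lines: glbks pqo mzqq jmjpb qzikj egv qtpw orbla
Hunk 2: at line 4 remove [qzikj,egv] add [iqc,yxot] -> 8 lines: glbks pqo mzqq jmjpb iqc yxot qtpw orbla
Hunk 3: at line 2 remove [jmjpb,iqc] add [nnpwf,mvw] -> 8 lines: glbks pqo mzqq nnpwf mvw yxot qtpw orbla

Answer: glbks
pqo
mzqq
nnpwf
mvw
yxot
qtpw
orbla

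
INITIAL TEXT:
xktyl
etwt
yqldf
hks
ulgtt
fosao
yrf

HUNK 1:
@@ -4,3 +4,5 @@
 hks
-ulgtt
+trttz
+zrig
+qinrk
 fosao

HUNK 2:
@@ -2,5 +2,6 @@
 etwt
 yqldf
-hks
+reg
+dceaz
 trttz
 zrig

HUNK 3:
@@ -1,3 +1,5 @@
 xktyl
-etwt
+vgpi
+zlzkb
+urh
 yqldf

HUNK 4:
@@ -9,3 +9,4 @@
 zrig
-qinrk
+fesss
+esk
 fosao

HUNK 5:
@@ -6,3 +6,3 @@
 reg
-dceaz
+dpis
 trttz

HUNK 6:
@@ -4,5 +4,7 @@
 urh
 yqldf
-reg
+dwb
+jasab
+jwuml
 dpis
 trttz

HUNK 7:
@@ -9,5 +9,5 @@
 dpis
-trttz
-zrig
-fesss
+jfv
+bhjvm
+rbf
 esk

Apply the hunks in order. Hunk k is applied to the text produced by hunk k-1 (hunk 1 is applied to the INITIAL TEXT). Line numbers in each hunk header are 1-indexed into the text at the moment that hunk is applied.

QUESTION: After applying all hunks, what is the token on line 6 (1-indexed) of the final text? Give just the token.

Answer: dwb

Derivation:
Hunk 1: at line 4 remove [ulgtt] add [trttz,zrig,qinrk] -> 9 lines: xktyl etwt yqldf hks trttz zrig qinrk fosao yrf
Hunk 2: at line 2 remove [hks] add [reg,dceaz] -> 10 lines: xktyl etwt yqldf reg dceaz trttz zrig qinrk fosao yrf
Hunk 3: at line 1 remove [etwt] add [vgpi,zlzkb,urh] -> 12 lines: xktyl vgpi zlzkb urh yqldf reg dceaz trttz zrig qinrk fosao yrf
Hunk 4: at line 9 remove [qinrk] add [fesss,esk] -> 13 lines: xktyl vgpi zlzkb urh yqldf reg dceaz trttz zrig fesss esk fosao yrf
Hunk 5: at line 6 remove [dceaz] add [dpis] -> 13 lines: xktyl vgpi zlzkb urh yqldf reg dpis trttz zrig fesss esk fosao yrf
Hunk 6: at line 4 remove [reg] add [dwb,jasab,jwuml] -> 15 lines: xktyl vgpi zlzkb urh yqldf dwb jasab jwuml dpis trttz zrig fesss esk fosao yrf
Hunk 7: at line 9 remove [trttz,zrig,fesss] add [jfv,bhjvm,rbf] -> 15 lines: xktyl vgpi zlzkb urh yqldf dwb jasab jwuml dpis jfv bhjvm rbf esk fosao yrf
Final line 6: dwb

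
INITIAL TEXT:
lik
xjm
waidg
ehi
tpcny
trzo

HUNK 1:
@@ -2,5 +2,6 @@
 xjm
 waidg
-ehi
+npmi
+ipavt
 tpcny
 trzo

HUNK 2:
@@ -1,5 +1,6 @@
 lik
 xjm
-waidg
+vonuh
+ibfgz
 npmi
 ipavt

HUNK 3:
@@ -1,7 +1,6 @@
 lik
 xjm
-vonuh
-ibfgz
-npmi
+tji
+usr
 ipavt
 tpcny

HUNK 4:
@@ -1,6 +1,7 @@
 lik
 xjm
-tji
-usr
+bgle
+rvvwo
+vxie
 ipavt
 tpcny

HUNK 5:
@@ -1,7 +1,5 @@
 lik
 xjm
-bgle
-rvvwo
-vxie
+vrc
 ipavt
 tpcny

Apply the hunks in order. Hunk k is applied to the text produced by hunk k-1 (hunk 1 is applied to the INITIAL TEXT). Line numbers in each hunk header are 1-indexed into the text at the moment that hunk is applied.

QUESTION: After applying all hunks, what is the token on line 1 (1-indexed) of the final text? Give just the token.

Hunk 1: at line 2 remove [ehi] add [npmi,ipavt] -> 7 lines: lik xjm waidg npmi ipavt tpcny trzo
Hunk 2: at line 1 remove [waidg] add [vonuh,ibfgz] -> 8 lines: lik xjm vonuh ibfgz npmi ipavt tpcny trzo
Hunk 3: at line 1 remove [vonuh,ibfgz,npmi] add [tji,usr] -> 7 lines: lik xjm tji usr ipavt tpcny trzo
Hunk 4: at line 1 remove [tji,usr] add [bgle,rvvwo,vxie] -> 8 lines: lik xjm bgle rvvwo vxie ipavt tpcny trzo
Hunk 5: at line 1 remove [bgle,rvvwo,vxie] add [vrc] -> 6 lines: lik xjm vrc ipavt tpcny trzo
Final line 1: lik

Answer: lik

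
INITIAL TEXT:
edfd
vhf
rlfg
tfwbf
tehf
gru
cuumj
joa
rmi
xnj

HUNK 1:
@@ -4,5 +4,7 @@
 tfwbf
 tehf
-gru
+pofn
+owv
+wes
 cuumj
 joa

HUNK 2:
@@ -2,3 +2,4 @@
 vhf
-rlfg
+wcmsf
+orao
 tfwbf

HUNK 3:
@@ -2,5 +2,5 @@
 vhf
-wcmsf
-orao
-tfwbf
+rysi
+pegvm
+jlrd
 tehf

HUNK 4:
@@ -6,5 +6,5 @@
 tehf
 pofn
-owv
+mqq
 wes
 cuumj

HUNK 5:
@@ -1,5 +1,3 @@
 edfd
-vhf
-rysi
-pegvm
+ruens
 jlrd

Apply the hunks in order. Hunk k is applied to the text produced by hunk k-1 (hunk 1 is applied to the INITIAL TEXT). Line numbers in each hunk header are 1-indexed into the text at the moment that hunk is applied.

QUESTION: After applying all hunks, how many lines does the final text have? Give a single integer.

Hunk 1: at line 4 remove [gru] add [pofn,owv,wes] -> 12 lines: edfd vhf rlfg tfwbf tehf pofn owv wes cuumj joa rmi xnj
Hunk 2: at line 2 remove [rlfg] add [wcmsf,orao] -> 13 lines: edfd vhf wcmsf orao tfwbf tehf pofn owv wes cuumj joa rmi xnj
Hunk 3: at line 2 remove [wcmsf,orao,tfwbf] add [rysi,pegvm,jlrd] -> 13 lines: edfd vhf rysi pegvm jlrd tehf pofn owv wes cuumj joa rmi xnj
Hunk 4: at line 6 remove [owv] add [mqq] -> 13 lines: edfd vhf rysi pegvm jlrd tehf pofn mqq wes cuumj joa rmi xnj
Hunk 5: at line 1 remove [vhf,rysi,pegvm] add [ruens] -> 11 lines: edfd ruens jlrd tehf pofn mqq wes cuumj joa rmi xnj
Final line count: 11

Answer: 11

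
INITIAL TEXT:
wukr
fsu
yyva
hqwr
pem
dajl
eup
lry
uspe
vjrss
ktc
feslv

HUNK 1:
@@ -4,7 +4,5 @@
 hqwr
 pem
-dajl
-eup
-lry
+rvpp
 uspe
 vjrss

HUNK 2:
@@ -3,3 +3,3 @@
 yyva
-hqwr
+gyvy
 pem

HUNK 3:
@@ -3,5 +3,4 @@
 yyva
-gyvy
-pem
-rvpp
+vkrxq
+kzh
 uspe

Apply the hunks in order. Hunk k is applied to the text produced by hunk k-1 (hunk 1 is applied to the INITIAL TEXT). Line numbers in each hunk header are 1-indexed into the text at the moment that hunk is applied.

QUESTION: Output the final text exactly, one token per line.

Hunk 1: at line 4 remove [dajl,eup,lry] add [rvpp] -> 10 lines: wukr fsu yyva hqwr pem rvpp uspe vjrss ktc feslv
Hunk 2: at line 3 remove [hqwr] add [gyvy] -> 10 lines: wukr fsu yyva gyvy pem rvpp uspe vjrss ktc feslv
Hunk 3: at line 3 remove [gyvy,pem,rvpp] add [vkrxq,kzh] -> 9 lines: wukr fsu yyva vkrxq kzh uspe vjrss ktc feslv

Answer: wukr
fsu
yyva
vkrxq
kzh
uspe
vjrss
ktc
feslv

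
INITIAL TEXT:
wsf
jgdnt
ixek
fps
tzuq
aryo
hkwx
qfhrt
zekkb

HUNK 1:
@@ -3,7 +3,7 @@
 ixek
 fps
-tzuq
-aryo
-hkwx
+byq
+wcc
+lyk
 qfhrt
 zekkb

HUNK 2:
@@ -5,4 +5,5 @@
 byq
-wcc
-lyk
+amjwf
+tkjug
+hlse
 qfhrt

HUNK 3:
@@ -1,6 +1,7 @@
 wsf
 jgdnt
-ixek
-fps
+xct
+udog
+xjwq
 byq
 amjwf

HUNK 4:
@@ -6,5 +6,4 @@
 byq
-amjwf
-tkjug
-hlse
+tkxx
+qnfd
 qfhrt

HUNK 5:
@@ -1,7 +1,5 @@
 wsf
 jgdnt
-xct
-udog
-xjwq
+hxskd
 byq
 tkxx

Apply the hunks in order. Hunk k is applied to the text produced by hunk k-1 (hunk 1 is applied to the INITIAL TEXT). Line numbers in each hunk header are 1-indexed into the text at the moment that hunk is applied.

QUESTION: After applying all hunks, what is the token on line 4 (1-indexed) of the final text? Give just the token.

Hunk 1: at line 3 remove [tzuq,aryo,hkwx] add [byq,wcc,lyk] -> 9 lines: wsf jgdnt ixek fps byq wcc lyk qfhrt zekkb
Hunk 2: at line 5 remove [wcc,lyk] add [amjwf,tkjug,hlse] -> 10 lines: wsf jgdnt ixek fps byq amjwf tkjug hlse qfhrt zekkb
Hunk 3: at line 1 remove [ixek,fps] add [xct,udog,xjwq] -> 11 lines: wsf jgdnt xct udog xjwq byq amjwf tkjug hlse qfhrt zekkb
Hunk 4: at line 6 remove [amjwf,tkjug,hlse] add [tkxx,qnfd] -> 10 lines: wsf jgdnt xct udog xjwq byq tkxx qnfd qfhrt zekkb
Hunk 5: at line 1 remove [xct,udog,xjwq] add [hxskd] -> 8 lines: wsf jgdnt hxskd byq tkxx qnfd qfhrt zekkb
Final line 4: byq

Answer: byq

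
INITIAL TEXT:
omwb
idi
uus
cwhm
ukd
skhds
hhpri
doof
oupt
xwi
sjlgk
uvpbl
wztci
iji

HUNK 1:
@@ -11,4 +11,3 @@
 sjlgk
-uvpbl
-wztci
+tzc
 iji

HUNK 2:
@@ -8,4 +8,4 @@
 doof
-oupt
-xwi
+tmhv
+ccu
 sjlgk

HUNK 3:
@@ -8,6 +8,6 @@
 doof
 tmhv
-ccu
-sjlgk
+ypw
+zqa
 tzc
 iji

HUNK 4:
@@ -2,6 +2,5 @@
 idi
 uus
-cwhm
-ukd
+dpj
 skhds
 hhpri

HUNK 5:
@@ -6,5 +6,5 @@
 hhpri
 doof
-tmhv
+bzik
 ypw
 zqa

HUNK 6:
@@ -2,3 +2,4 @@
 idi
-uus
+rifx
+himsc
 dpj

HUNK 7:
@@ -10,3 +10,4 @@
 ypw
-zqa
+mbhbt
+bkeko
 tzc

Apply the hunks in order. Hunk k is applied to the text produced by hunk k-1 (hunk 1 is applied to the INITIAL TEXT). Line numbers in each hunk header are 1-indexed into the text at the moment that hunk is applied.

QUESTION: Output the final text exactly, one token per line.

Hunk 1: at line 11 remove [uvpbl,wztci] add [tzc] -> 13 lines: omwb idi uus cwhm ukd skhds hhpri doof oupt xwi sjlgk tzc iji
Hunk 2: at line 8 remove [oupt,xwi] add [tmhv,ccu] -> 13 lines: omwb idi uus cwhm ukd skhds hhpri doof tmhv ccu sjlgk tzc iji
Hunk 3: at line 8 remove [ccu,sjlgk] add [ypw,zqa] -> 13 lines: omwb idi uus cwhm ukd skhds hhpri doof tmhv ypw zqa tzc iji
Hunk 4: at line 2 remove [cwhm,ukd] add [dpj] -> 12 lines: omwb idi uus dpj skhds hhpri doof tmhv ypw zqa tzc iji
Hunk 5: at line 6 remove [tmhv] add [bzik] -> 12 lines: omwb idi uus dpj skhds hhpri doof bzik ypw zqa tzc iji
Hunk 6: at line 2 remove [uus] add [rifx,himsc] -> 13 lines: omwb idi rifx himsc dpj skhds hhpri doof bzik ypw zqa tzc iji
Hunk 7: at line 10 remove [zqa] add [mbhbt,bkeko] -> 14 lines: omwb idi rifx himsc dpj skhds hhpri doof bzik ypw mbhbt bkeko tzc iji

Answer: omwb
idi
rifx
himsc
dpj
skhds
hhpri
doof
bzik
ypw
mbhbt
bkeko
tzc
iji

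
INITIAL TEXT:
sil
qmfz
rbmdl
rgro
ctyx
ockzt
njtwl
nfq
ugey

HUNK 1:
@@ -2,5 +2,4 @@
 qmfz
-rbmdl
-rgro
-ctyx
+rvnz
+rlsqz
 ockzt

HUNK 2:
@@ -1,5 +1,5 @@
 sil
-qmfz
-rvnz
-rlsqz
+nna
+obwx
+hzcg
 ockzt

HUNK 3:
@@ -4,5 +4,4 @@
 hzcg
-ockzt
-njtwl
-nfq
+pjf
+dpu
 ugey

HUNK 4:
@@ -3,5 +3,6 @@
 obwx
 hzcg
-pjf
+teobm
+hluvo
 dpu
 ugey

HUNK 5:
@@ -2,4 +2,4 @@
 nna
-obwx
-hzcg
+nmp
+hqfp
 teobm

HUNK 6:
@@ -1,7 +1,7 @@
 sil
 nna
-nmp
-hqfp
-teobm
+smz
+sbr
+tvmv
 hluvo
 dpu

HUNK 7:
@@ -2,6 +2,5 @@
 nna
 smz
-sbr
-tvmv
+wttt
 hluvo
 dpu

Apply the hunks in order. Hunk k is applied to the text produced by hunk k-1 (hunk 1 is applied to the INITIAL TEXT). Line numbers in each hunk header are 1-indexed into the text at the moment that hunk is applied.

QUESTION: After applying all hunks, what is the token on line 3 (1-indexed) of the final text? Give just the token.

Hunk 1: at line 2 remove [rbmdl,rgro,ctyx] add [rvnz,rlsqz] -> 8 lines: sil qmfz rvnz rlsqz ockzt njtwl nfq ugey
Hunk 2: at line 1 remove [qmfz,rvnz,rlsqz] add [nna,obwx,hzcg] -> 8 lines: sil nna obwx hzcg ockzt njtwl nfq ugey
Hunk 3: at line 4 remove [ockzt,njtwl,nfq] add [pjf,dpu] -> 7 lines: sil nna obwx hzcg pjf dpu ugey
Hunk 4: at line 3 remove [pjf] add [teobm,hluvo] -> 8 lines: sil nna obwx hzcg teobm hluvo dpu ugey
Hunk 5: at line 2 remove [obwx,hzcg] add [nmp,hqfp] -> 8 lines: sil nna nmp hqfp teobm hluvo dpu ugey
Hunk 6: at line 1 remove [nmp,hqfp,teobm] add [smz,sbr,tvmv] -> 8 lines: sil nna smz sbr tvmv hluvo dpu ugey
Hunk 7: at line 2 remove [sbr,tvmv] add [wttt] -> 7 lines: sil nna smz wttt hluvo dpu ugey
Final line 3: smz

Answer: smz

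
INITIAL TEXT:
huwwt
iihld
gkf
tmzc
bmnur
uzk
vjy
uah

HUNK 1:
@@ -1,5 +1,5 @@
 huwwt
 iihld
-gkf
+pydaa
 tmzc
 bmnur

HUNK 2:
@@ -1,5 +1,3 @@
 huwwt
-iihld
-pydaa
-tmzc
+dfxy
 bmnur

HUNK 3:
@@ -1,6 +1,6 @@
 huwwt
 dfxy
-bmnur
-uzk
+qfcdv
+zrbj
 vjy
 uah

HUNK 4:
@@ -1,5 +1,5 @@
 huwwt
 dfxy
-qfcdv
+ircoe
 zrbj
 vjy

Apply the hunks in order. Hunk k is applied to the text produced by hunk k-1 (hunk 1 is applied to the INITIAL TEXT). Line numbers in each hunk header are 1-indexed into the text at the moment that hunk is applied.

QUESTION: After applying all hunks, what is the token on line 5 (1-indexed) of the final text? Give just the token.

Answer: vjy

Derivation:
Hunk 1: at line 1 remove [gkf] add [pydaa] -> 8 lines: huwwt iihld pydaa tmzc bmnur uzk vjy uah
Hunk 2: at line 1 remove [iihld,pydaa,tmzc] add [dfxy] -> 6 lines: huwwt dfxy bmnur uzk vjy uah
Hunk 3: at line 1 remove [bmnur,uzk] add [qfcdv,zrbj] -> 6 lines: huwwt dfxy qfcdv zrbj vjy uah
Hunk 4: at line 1 remove [qfcdv] add [ircoe] -> 6 lines: huwwt dfxy ircoe zrbj vjy uah
Final line 5: vjy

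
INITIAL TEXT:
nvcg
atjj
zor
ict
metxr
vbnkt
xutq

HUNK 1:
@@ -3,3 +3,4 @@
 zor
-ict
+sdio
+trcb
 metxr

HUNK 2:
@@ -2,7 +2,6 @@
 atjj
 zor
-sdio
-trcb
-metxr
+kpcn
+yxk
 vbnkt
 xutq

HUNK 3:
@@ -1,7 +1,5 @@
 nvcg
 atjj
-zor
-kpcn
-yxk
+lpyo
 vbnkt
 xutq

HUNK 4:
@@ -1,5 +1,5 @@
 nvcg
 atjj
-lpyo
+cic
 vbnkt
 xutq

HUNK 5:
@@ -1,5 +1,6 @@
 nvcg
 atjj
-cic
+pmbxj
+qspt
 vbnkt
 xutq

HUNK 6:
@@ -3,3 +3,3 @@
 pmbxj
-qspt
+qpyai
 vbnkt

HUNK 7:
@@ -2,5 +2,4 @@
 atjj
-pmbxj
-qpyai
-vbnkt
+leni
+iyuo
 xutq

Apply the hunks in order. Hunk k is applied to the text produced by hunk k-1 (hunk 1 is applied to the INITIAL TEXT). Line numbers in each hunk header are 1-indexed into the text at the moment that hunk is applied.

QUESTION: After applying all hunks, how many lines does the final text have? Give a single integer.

Answer: 5

Derivation:
Hunk 1: at line 3 remove [ict] add [sdio,trcb] -> 8 lines: nvcg atjj zor sdio trcb metxr vbnkt xutq
Hunk 2: at line 2 remove [sdio,trcb,metxr] add [kpcn,yxk] -> 7 lines: nvcg atjj zor kpcn yxk vbnkt xutq
Hunk 3: at line 1 remove [zor,kpcn,yxk] add [lpyo] -> 5 lines: nvcg atjj lpyo vbnkt xutq
Hunk 4: at line 1 remove [lpyo] add [cic] -> 5 lines: nvcg atjj cic vbnkt xutq
Hunk 5: at line 1 remove [cic] add [pmbxj,qspt] -> 6 lines: nvcg atjj pmbxj qspt vbnkt xutq
Hunk 6: at line 3 remove [qspt] add [qpyai] -> 6 lines: nvcg atjj pmbxj qpyai vbnkt xutq
Hunk 7: at line 2 remove [pmbxj,qpyai,vbnkt] add [leni,iyuo] -> 5 lines: nvcg atjj leni iyuo xutq
Final line count: 5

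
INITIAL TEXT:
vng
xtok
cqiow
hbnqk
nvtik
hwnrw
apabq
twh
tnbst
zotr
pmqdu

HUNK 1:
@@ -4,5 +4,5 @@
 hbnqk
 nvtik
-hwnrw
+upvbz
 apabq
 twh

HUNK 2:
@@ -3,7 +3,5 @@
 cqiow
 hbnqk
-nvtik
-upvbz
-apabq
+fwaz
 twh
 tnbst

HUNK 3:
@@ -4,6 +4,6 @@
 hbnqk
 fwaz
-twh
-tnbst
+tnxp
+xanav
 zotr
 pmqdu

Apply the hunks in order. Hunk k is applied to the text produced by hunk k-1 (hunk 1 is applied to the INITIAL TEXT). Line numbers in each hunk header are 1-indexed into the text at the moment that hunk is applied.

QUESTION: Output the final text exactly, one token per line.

Answer: vng
xtok
cqiow
hbnqk
fwaz
tnxp
xanav
zotr
pmqdu

Derivation:
Hunk 1: at line 4 remove [hwnrw] add [upvbz] -> 11 lines: vng xtok cqiow hbnqk nvtik upvbz apabq twh tnbst zotr pmqdu
Hunk 2: at line 3 remove [nvtik,upvbz,apabq] add [fwaz] -> 9 lines: vng xtok cqiow hbnqk fwaz twh tnbst zotr pmqdu
Hunk 3: at line 4 remove [twh,tnbst] add [tnxp,xanav] -> 9 lines: vng xtok cqiow hbnqk fwaz tnxp xanav zotr pmqdu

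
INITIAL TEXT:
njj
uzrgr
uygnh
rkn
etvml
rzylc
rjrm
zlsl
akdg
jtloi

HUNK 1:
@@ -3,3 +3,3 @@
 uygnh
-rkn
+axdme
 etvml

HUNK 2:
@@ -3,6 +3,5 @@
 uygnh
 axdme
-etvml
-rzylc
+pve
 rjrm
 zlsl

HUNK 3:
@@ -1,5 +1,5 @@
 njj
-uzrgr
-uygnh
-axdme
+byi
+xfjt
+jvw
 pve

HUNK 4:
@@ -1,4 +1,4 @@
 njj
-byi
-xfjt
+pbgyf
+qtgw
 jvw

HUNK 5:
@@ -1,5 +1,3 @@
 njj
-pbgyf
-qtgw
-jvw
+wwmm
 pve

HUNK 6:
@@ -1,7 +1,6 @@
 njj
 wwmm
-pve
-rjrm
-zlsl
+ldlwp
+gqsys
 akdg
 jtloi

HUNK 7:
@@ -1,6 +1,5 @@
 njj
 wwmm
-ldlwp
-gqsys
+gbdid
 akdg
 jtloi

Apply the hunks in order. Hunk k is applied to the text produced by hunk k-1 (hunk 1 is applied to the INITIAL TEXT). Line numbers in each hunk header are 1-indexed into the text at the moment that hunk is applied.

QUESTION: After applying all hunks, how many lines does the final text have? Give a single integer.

Hunk 1: at line 3 remove [rkn] add [axdme] -> 10 lines: njj uzrgr uygnh axdme etvml rzylc rjrm zlsl akdg jtloi
Hunk 2: at line 3 remove [etvml,rzylc] add [pve] -> 9 lines: njj uzrgr uygnh axdme pve rjrm zlsl akdg jtloi
Hunk 3: at line 1 remove [uzrgr,uygnh,axdme] add [byi,xfjt,jvw] -> 9 lines: njj byi xfjt jvw pve rjrm zlsl akdg jtloi
Hunk 4: at line 1 remove [byi,xfjt] add [pbgyf,qtgw] -> 9 lines: njj pbgyf qtgw jvw pve rjrm zlsl akdg jtloi
Hunk 5: at line 1 remove [pbgyf,qtgw,jvw] add [wwmm] -> 7 lines: njj wwmm pve rjrm zlsl akdg jtloi
Hunk 6: at line 1 remove [pve,rjrm,zlsl] add [ldlwp,gqsys] -> 6 lines: njj wwmm ldlwp gqsys akdg jtloi
Hunk 7: at line 1 remove [ldlwp,gqsys] add [gbdid] -> 5 lines: njj wwmm gbdid akdg jtloi
Final line count: 5

Answer: 5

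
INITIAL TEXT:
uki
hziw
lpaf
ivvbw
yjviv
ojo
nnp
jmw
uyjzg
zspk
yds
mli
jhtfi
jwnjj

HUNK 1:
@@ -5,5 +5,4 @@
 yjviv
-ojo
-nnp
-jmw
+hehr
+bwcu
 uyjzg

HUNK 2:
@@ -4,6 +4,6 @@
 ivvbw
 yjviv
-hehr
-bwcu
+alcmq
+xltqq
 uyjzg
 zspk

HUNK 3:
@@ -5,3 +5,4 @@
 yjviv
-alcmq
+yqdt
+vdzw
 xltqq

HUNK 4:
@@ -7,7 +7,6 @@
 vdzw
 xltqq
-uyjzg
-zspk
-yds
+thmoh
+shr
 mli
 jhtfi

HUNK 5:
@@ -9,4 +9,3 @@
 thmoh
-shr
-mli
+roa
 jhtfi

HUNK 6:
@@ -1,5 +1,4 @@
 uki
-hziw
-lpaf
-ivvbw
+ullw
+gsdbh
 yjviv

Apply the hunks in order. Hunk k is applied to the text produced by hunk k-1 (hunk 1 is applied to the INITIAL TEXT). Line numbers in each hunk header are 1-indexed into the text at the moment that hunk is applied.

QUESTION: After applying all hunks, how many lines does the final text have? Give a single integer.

Hunk 1: at line 5 remove [ojo,nnp,jmw] add [hehr,bwcu] -> 13 lines: uki hziw lpaf ivvbw yjviv hehr bwcu uyjzg zspk yds mli jhtfi jwnjj
Hunk 2: at line 4 remove [hehr,bwcu] add [alcmq,xltqq] -> 13 lines: uki hziw lpaf ivvbw yjviv alcmq xltqq uyjzg zspk yds mli jhtfi jwnjj
Hunk 3: at line 5 remove [alcmq] add [yqdt,vdzw] -> 14 lines: uki hziw lpaf ivvbw yjviv yqdt vdzw xltqq uyjzg zspk yds mli jhtfi jwnjj
Hunk 4: at line 7 remove [uyjzg,zspk,yds] add [thmoh,shr] -> 13 lines: uki hziw lpaf ivvbw yjviv yqdt vdzw xltqq thmoh shr mli jhtfi jwnjj
Hunk 5: at line 9 remove [shr,mli] add [roa] -> 12 lines: uki hziw lpaf ivvbw yjviv yqdt vdzw xltqq thmoh roa jhtfi jwnjj
Hunk 6: at line 1 remove [hziw,lpaf,ivvbw] add [ullw,gsdbh] -> 11 lines: uki ullw gsdbh yjviv yqdt vdzw xltqq thmoh roa jhtfi jwnjj
Final line count: 11

Answer: 11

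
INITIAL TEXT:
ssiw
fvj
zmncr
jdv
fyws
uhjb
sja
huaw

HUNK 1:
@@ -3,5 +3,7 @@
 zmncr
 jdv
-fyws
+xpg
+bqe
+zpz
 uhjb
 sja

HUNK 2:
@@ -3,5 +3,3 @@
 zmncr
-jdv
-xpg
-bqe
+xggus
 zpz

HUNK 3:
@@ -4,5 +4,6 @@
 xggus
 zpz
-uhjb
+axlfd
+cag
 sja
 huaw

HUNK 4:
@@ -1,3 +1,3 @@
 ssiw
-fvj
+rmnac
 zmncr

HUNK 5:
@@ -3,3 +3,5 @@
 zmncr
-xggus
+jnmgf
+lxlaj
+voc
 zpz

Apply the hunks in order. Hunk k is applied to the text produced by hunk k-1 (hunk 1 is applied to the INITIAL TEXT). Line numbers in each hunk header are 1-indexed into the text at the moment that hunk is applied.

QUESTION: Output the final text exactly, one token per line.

Answer: ssiw
rmnac
zmncr
jnmgf
lxlaj
voc
zpz
axlfd
cag
sja
huaw

Derivation:
Hunk 1: at line 3 remove [fyws] add [xpg,bqe,zpz] -> 10 lines: ssiw fvj zmncr jdv xpg bqe zpz uhjb sja huaw
Hunk 2: at line 3 remove [jdv,xpg,bqe] add [xggus] -> 8 lines: ssiw fvj zmncr xggus zpz uhjb sja huaw
Hunk 3: at line 4 remove [uhjb] add [axlfd,cag] -> 9 lines: ssiw fvj zmncr xggus zpz axlfd cag sja huaw
Hunk 4: at line 1 remove [fvj] add [rmnac] -> 9 lines: ssiw rmnac zmncr xggus zpz axlfd cag sja huaw
Hunk 5: at line 3 remove [xggus] add [jnmgf,lxlaj,voc] -> 11 lines: ssiw rmnac zmncr jnmgf lxlaj voc zpz axlfd cag sja huaw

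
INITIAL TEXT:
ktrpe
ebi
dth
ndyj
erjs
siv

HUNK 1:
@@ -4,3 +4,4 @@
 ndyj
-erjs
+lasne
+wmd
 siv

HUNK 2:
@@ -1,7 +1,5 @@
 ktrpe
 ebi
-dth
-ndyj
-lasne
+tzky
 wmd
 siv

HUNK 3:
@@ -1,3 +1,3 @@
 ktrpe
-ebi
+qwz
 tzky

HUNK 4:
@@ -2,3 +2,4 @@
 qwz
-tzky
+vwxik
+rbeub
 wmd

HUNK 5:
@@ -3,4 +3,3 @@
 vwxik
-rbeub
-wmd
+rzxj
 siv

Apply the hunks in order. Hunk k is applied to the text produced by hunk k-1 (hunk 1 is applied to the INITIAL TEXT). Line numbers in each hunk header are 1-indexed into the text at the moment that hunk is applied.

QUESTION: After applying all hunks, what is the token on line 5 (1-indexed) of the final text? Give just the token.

Hunk 1: at line 4 remove [erjs] add [lasne,wmd] -> 7 lines: ktrpe ebi dth ndyj lasne wmd siv
Hunk 2: at line 1 remove [dth,ndyj,lasne] add [tzky] -> 5 lines: ktrpe ebi tzky wmd siv
Hunk 3: at line 1 remove [ebi] add [qwz] -> 5 lines: ktrpe qwz tzky wmd siv
Hunk 4: at line 2 remove [tzky] add [vwxik,rbeub] -> 6 lines: ktrpe qwz vwxik rbeub wmd siv
Hunk 5: at line 3 remove [rbeub,wmd] add [rzxj] -> 5 lines: ktrpe qwz vwxik rzxj siv
Final line 5: siv

Answer: siv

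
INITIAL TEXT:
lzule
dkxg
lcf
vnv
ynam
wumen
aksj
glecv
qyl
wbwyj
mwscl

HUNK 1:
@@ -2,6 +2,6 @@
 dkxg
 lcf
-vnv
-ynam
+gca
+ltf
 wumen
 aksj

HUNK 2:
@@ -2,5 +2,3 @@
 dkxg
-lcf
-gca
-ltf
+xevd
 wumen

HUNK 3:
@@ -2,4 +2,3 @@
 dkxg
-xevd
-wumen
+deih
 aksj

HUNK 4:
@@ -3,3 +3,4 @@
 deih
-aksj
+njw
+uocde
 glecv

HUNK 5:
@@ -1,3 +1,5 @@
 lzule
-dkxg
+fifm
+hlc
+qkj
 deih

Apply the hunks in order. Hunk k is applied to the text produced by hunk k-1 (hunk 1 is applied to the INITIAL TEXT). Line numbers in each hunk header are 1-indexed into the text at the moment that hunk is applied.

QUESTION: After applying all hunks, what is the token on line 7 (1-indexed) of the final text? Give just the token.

Answer: uocde

Derivation:
Hunk 1: at line 2 remove [vnv,ynam] add [gca,ltf] -> 11 lines: lzule dkxg lcf gca ltf wumen aksj glecv qyl wbwyj mwscl
Hunk 2: at line 2 remove [lcf,gca,ltf] add [xevd] -> 9 lines: lzule dkxg xevd wumen aksj glecv qyl wbwyj mwscl
Hunk 3: at line 2 remove [xevd,wumen] add [deih] -> 8 lines: lzule dkxg deih aksj glecv qyl wbwyj mwscl
Hunk 4: at line 3 remove [aksj] add [njw,uocde] -> 9 lines: lzule dkxg deih njw uocde glecv qyl wbwyj mwscl
Hunk 5: at line 1 remove [dkxg] add [fifm,hlc,qkj] -> 11 lines: lzule fifm hlc qkj deih njw uocde glecv qyl wbwyj mwscl
Final line 7: uocde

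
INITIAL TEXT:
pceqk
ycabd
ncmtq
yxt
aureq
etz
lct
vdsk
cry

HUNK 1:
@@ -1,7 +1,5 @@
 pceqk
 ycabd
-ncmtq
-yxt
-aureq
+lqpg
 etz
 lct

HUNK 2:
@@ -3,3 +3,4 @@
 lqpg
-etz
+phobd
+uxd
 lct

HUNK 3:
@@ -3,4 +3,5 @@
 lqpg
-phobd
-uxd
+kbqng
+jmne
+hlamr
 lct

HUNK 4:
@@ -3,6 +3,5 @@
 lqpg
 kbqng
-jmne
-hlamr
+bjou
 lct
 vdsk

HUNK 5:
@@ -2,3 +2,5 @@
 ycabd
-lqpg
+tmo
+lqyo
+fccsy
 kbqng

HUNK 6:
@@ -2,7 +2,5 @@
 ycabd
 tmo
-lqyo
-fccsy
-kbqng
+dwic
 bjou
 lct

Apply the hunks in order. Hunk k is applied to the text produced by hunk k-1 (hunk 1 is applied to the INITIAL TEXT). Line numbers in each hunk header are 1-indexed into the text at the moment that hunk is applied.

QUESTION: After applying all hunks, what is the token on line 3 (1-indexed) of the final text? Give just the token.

Hunk 1: at line 1 remove [ncmtq,yxt,aureq] add [lqpg] -> 7 lines: pceqk ycabd lqpg etz lct vdsk cry
Hunk 2: at line 3 remove [etz] add [phobd,uxd] -> 8 lines: pceqk ycabd lqpg phobd uxd lct vdsk cry
Hunk 3: at line 3 remove [phobd,uxd] add [kbqng,jmne,hlamr] -> 9 lines: pceqk ycabd lqpg kbqng jmne hlamr lct vdsk cry
Hunk 4: at line 3 remove [jmne,hlamr] add [bjou] -> 8 lines: pceqk ycabd lqpg kbqng bjou lct vdsk cry
Hunk 5: at line 2 remove [lqpg] add [tmo,lqyo,fccsy] -> 10 lines: pceqk ycabd tmo lqyo fccsy kbqng bjou lct vdsk cry
Hunk 6: at line 2 remove [lqyo,fccsy,kbqng] add [dwic] -> 8 lines: pceqk ycabd tmo dwic bjou lct vdsk cry
Final line 3: tmo

Answer: tmo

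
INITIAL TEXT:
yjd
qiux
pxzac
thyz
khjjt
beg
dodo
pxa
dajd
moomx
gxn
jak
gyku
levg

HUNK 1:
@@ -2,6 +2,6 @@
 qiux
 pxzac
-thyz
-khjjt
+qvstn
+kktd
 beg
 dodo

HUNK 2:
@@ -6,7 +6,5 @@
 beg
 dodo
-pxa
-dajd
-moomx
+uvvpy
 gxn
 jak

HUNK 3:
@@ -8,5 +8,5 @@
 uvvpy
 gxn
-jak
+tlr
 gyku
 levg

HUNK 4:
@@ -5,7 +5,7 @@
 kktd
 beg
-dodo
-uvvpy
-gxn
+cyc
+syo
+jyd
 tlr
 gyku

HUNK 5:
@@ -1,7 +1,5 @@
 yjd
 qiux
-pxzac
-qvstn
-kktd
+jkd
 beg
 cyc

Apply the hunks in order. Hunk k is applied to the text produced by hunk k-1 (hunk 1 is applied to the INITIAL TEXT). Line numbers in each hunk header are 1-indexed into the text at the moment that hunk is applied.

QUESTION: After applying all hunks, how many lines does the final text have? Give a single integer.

Hunk 1: at line 2 remove [thyz,khjjt] add [qvstn,kktd] -> 14 lines: yjd qiux pxzac qvstn kktd beg dodo pxa dajd moomx gxn jak gyku levg
Hunk 2: at line 6 remove [pxa,dajd,moomx] add [uvvpy] -> 12 lines: yjd qiux pxzac qvstn kktd beg dodo uvvpy gxn jak gyku levg
Hunk 3: at line 8 remove [jak] add [tlr] -> 12 lines: yjd qiux pxzac qvstn kktd beg dodo uvvpy gxn tlr gyku levg
Hunk 4: at line 5 remove [dodo,uvvpy,gxn] add [cyc,syo,jyd] -> 12 lines: yjd qiux pxzac qvstn kktd beg cyc syo jyd tlr gyku levg
Hunk 5: at line 1 remove [pxzac,qvstn,kktd] add [jkd] -> 10 lines: yjd qiux jkd beg cyc syo jyd tlr gyku levg
Final line count: 10

Answer: 10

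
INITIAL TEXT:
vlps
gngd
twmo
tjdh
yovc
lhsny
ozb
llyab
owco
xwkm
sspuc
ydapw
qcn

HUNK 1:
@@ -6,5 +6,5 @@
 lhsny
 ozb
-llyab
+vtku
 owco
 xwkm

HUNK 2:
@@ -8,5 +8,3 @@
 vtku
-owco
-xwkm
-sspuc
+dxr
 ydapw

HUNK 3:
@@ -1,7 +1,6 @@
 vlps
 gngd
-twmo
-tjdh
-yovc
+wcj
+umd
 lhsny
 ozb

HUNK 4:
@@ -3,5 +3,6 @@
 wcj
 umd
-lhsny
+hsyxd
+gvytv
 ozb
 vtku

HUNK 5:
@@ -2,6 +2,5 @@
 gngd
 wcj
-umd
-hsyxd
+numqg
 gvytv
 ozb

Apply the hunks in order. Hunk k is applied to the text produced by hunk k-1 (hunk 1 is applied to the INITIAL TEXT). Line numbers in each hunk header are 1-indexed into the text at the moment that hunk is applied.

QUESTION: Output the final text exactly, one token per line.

Answer: vlps
gngd
wcj
numqg
gvytv
ozb
vtku
dxr
ydapw
qcn

Derivation:
Hunk 1: at line 6 remove [llyab] add [vtku] -> 13 lines: vlps gngd twmo tjdh yovc lhsny ozb vtku owco xwkm sspuc ydapw qcn
Hunk 2: at line 8 remove [owco,xwkm,sspuc] add [dxr] -> 11 lines: vlps gngd twmo tjdh yovc lhsny ozb vtku dxr ydapw qcn
Hunk 3: at line 1 remove [twmo,tjdh,yovc] add [wcj,umd] -> 10 lines: vlps gngd wcj umd lhsny ozb vtku dxr ydapw qcn
Hunk 4: at line 3 remove [lhsny] add [hsyxd,gvytv] -> 11 lines: vlps gngd wcj umd hsyxd gvytv ozb vtku dxr ydapw qcn
Hunk 5: at line 2 remove [umd,hsyxd] add [numqg] -> 10 lines: vlps gngd wcj numqg gvytv ozb vtku dxr ydapw qcn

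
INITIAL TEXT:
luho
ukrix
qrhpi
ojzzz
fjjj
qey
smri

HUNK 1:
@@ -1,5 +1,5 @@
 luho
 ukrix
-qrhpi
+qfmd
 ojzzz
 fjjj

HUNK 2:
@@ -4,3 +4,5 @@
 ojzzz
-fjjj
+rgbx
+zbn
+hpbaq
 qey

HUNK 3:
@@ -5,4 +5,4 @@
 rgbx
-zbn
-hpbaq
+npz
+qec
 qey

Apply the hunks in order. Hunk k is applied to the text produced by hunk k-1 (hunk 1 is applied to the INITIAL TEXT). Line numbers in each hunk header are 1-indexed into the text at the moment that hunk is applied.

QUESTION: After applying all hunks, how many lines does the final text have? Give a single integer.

Answer: 9

Derivation:
Hunk 1: at line 1 remove [qrhpi] add [qfmd] -> 7 lines: luho ukrix qfmd ojzzz fjjj qey smri
Hunk 2: at line 4 remove [fjjj] add [rgbx,zbn,hpbaq] -> 9 lines: luho ukrix qfmd ojzzz rgbx zbn hpbaq qey smri
Hunk 3: at line 5 remove [zbn,hpbaq] add [npz,qec] -> 9 lines: luho ukrix qfmd ojzzz rgbx npz qec qey smri
Final line count: 9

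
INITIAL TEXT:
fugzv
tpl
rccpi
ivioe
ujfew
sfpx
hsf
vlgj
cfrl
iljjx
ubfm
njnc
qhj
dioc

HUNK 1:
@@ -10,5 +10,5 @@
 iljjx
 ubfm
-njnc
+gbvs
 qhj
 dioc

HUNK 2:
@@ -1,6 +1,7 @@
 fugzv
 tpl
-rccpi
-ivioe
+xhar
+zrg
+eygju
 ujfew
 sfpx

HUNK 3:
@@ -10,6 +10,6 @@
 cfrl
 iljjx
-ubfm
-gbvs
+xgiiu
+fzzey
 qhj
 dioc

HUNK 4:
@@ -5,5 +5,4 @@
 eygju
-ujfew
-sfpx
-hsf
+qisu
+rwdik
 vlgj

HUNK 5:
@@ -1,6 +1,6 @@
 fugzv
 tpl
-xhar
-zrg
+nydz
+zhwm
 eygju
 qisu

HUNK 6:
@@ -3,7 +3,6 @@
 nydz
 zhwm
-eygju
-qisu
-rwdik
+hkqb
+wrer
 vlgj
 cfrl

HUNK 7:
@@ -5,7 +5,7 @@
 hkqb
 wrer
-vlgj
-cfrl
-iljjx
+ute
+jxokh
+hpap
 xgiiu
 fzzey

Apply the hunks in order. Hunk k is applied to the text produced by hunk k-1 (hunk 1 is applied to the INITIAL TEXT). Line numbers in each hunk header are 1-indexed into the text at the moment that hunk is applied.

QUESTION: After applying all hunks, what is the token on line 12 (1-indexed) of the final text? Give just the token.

Hunk 1: at line 10 remove [njnc] add [gbvs] -> 14 lines: fugzv tpl rccpi ivioe ujfew sfpx hsf vlgj cfrl iljjx ubfm gbvs qhj dioc
Hunk 2: at line 1 remove [rccpi,ivioe] add [xhar,zrg,eygju] -> 15 lines: fugzv tpl xhar zrg eygju ujfew sfpx hsf vlgj cfrl iljjx ubfm gbvs qhj dioc
Hunk 3: at line 10 remove [ubfm,gbvs] add [xgiiu,fzzey] -> 15 lines: fugzv tpl xhar zrg eygju ujfew sfpx hsf vlgj cfrl iljjx xgiiu fzzey qhj dioc
Hunk 4: at line 5 remove [ujfew,sfpx,hsf] add [qisu,rwdik] -> 14 lines: fugzv tpl xhar zrg eygju qisu rwdik vlgj cfrl iljjx xgiiu fzzey qhj dioc
Hunk 5: at line 1 remove [xhar,zrg] add [nydz,zhwm] -> 14 lines: fugzv tpl nydz zhwm eygju qisu rwdik vlgj cfrl iljjx xgiiu fzzey qhj dioc
Hunk 6: at line 3 remove [eygju,qisu,rwdik] add [hkqb,wrer] -> 13 lines: fugzv tpl nydz zhwm hkqb wrer vlgj cfrl iljjx xgiiu fzzey qhj dioc
Hunk 7: at line 5 remove [vlgj,cfrl,iljjx] add [ute,jxokh,hpap] -> 13 lines: fugzv tpl nydz zhwm hkqb wrer ute jxokh hpap xgiiu fzzey qhj dioc
Final line 12: qhj

Answer: qhj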